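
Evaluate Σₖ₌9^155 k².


Σₖ₌9^155 k² = Σₖ₌₁^155 k² − Σₖ₌₁^8 k²
= 155·156·311/6 − 8·9·17/6
= 1253330 − 204 = 1253126

Σk² = 1253126


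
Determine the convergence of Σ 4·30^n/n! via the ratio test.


aₙ = 4·30^n/n!
a_{n+1}/aₙ = 30^(n+1)/(n+1)! × n!/30^n  (constant 4 cancels)
= 30/(n+1)
L = lim(n→∞) 30/(n+1) = 0
L < 1 → series CONVERGES

Converges (ratio test: L = 0 < 1)


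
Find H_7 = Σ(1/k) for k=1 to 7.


H_7 = 1/1 + 1/2 + 1/3 + 1/4 + 1/5 + 1/6 + 1/7
= 363/140
≈ 2.5929

H_7 = 363/140 ≈ 2.5929


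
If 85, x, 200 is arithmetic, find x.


AM = (85 + 200)/2 = 285/2 = 142.5

AM = 142.5


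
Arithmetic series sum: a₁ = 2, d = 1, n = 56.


aₙ = 2 + (56-1)×1 = 57
Sₙ = n(a₁+aₙ)/2 = 56×(2+57)/2
= 56×59/2 = 1652

S_56 = 1652


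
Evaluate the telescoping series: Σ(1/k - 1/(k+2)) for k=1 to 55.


Telescoping with gap 2: two head and two tail terms survive.
= (1 + 1/2) - (1/56 + 1/57)
= 3/2 - 1/56 - 1/57 = 4675/3192

Sum = 4675/3192


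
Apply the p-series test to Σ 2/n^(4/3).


p-series test: Σ c/n^p converges if p > 1, diverges if p ≤ 1 (constant c > 0 doesn't affect convergence).
p = 4/3
4/3 > 1 → CONVERGES

Converges (p = 4/3 > 1)


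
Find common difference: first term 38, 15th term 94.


d = (aₙ - a₁)/(n-1)
= (94 - 38)/(15-1)
= 56/14 = 4

d = 4


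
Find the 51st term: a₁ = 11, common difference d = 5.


aₙ = a₁ + (n-1)d
= 11 + (51-1)×5
= 11 + 250
= 261

a_51 = 261


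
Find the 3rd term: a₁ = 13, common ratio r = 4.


aₙ = a₁·r^(n-1)
= 13×4^2
= 13×16
= 208

a_3 = 208


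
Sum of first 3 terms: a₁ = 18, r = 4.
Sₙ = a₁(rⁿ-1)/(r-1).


Sₙ = 18×(4^3 - 1)/(4 - 1)
= 18×(64 - 1)/3
= 18×63/3
= 378

S_3 = 378


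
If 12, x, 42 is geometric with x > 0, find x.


GM = √(12×42) = √504 = 22.4499

GM = 22.4499


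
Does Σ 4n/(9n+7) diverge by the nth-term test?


lim(n→∞) 4n/(9n+7) = 4/9 = 4/9  (divide numerator and denominator by n)
lim aₙ = 4/9 ≠ 0 → series DIVERGES

Diverges (lim aₙ = 4/9 ≠ 0)


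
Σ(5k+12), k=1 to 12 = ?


Σ(5k+12) = 5·Σk + 12·n
= 5·78 + 12·12
= 390 + 144 = 534

Σ = 534


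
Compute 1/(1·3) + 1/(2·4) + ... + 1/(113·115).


1/(k(k+2)) = (1/2)·(1/k - 1/(k+2)) (partial fractions)
Telescoping: Σ = (1/2)·(1 + 1/2 - 1/114 - 1/115) = 4859/6555

Sum = 4859/6555


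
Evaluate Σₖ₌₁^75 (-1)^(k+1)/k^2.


S = 1 - 1/4 + 1/9 - 1/16 + 1/25 - 1/36 + 1/49 - 1/64 ± ...
= 0.8226
(Full series converges to +π²/12 ≈ +0.8225)

S_75 = 0.8226


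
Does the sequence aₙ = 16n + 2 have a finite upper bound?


aₙ = 16n + 2 → as n→∞, aₙ→∞
No finite upper bound exists
The sequence is UNBOUNDED

Unbounded (aₙ → ∞ as n → ∞)


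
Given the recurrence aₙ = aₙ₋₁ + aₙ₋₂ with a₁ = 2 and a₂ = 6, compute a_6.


Computing iteratively: 2, 6, 8, 14, 22, 36
a_6 = 36

a_6 = 36


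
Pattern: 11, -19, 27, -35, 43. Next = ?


Pattern: alternating sign, magnitude arithmetic (d=8)
Terms: 11, -19, 27, -35, 43
Next term = -51

Next term = -51


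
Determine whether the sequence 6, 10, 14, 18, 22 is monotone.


Differences: 4, 4, 4, 4
All differences > 0 → strictly INCREASING

Monotonically increasing


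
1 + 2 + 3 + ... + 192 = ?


n(n+1)/2 = 192×193/2 = 37056/2 = 18528

Σk = 18528


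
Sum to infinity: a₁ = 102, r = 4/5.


S∞ = a₁/(1-r) = 102/(1 - 4/5)
= 102/(1/5)
= 510

S∞ = 510


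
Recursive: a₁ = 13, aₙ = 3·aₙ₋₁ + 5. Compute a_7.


Computing step by step:
a_1 = 13
a_2 = 44
a_3 = 137
a_4 = 416
a_5 = 1253
a_6 = 3764
a_7 = 11297


a_7 = 11297


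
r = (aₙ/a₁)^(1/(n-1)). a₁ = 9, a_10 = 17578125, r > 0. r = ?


r^(n-1) = aₙ/a₁
r^9 = 17578125/9 = 1953125
r = 1953125^(1/9)
= 5

r = 5


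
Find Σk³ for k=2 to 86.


Σₖ₌2^86 k³ = [86·87/2]² − [1·2/2]²
= 13995081 − 1 = 13995080

Σk³ = 13995080


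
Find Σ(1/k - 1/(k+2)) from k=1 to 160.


Telescoping with gap 2: two head and two tail terms survive.
= (1 + 1/2) - (1/161 + 1/162)
= 3/2 - 1/161 - 1/162 = 19400/13041

Sum = 19400/13041


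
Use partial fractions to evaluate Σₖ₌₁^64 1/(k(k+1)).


1/(k(k+1)) = 1/k - 1/(k+1) (partial fractions)
Telescoping: Σ = 1 - 1/65 = 64/65

Sum = 64/65


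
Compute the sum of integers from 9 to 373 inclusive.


Σₖ₌9^373 k = Σₖ₌₁^373 k − Σₖ₌₁^8 k
= 373·374/2 − 8·9/2
= 69751 − 36 = 69715

Σk = 69715


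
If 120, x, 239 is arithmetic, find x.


AM = (120 + 239)/2 = 359/2 = 179.5

AM = 179.5


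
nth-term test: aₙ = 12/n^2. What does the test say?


lim(n→∞) 12/n^2 = 0
lim aₙ = 0 → nth-term test is INCONCLUSIVE
(Need other tests; this is actually a convergent p-series with p=2 > 1)

Inconclusive (lim aₙ = 0; need another test)


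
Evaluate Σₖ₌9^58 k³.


Σₖ₌9^58 k³ = [58·59/2]² − [8·9/2]²
= 2927521 − 1296 = 2926225

Σk³ = 2926225


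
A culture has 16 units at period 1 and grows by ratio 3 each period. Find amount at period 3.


aₙ = a₁·r^(n-1)
= 16×3^2
= 16×9
= 144

a_3 = 144


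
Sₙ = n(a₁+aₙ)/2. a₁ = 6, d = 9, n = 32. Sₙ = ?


aₙ = 6 + (32-1)×9 = 285
Sₙ = n(a₁+aₙ)/2 = 32×(6+285)/2
= 32×291/2 = 4656

S_32 = 4656


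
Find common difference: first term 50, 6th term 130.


d = (aₙ - a₁)/(n-1)
= (130 - 50)/(6-1)
= 80/5 = 16

d = 16


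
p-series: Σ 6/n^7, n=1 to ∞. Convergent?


p-series test: Σ c/n^p converges if p > 1, diverges if p ≤ 1 (constant c > 0 doesn't affect convergence).
p = 7
7 > 1 → CONVERGES

Converges (p = 7 > 1)


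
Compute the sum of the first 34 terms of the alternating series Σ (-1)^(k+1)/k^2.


S = 1 - 1/4 + 1/9 - 1/16 + 1/25 - 1/36 + 1/49 - 1/64 ± ...
= 0.822
(Full series converges to +π²/12 ≈ +0.8225)

S_34 = 0.822


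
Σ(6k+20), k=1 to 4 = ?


Σ(6k+20) = 6·Σk + 20·n
= 6·10 + 20·4
= 60 + 80 = 140

Σ = 140


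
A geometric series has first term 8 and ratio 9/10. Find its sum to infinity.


S∞ = a₁/(1-r) = 8/(1 - 9/10)
= 8/(1/10)
= 80

S∞ = 80


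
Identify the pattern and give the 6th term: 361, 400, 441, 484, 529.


Pattern: perfect squares: n²
Terms: 361, 400, 441, 484, 529
Next term = 576

Next term = 576


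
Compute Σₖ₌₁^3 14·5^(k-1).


Sₙ = 14×(5^3 - 1)/(5 - 1)
= 14×(125 - 1)/4
= 14×124/4
= 434

S_3 = 434


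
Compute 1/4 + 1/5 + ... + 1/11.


Σₖ₌4^11 1/k = 1/4 + 1/5 + 1/6 + 1/7 + 1/8 + 1/9 + 1/10 + 1/11
= 32891/27720
≈ 1.1865

Sum = 32891/27720 ≈ 1.1865


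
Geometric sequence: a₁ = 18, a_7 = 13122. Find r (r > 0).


r^(n-1) = aₙ/a₁
r^6 = 13122/18 = 729
r = 729^(1/6)
= ±3; taking r > 0 gives r = 3

r = 3


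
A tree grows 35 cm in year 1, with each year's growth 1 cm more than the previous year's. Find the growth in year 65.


aₙ = a₁ + (n-1)d
= 35 + (65-1)×1
= 35 + 64
= 99

a_65 = 99


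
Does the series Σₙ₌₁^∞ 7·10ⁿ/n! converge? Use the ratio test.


aₙ = 7·10^n/n!
a_{n+1}/aₙ = 10^(n+1)/(n+1)! × n!/10^n  (constant 7 cancels)
= 10/(n+1)
L = lim(n→∞) 10/(n+1) = 0
L < 1 → series CONVERGES

Converges (ratio test: L = 0 < 1)


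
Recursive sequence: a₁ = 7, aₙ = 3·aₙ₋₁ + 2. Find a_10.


Computing step by step:
a_1 = 7
a_2 = 23
a_3 = 71
a_4 = 215
a_5 = 647
a_6 = 1943
a_7 = 5831
a_8 = 17495
a_9 = 52487
a_10 = 157463


a_10 = 157463


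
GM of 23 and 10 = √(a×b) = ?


GM = √(23×10) = √230 = 15.1658

GM = 15.1658


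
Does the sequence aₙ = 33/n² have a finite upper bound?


a₁ = 33, a₂ = 33/4, a₃ = 33/9, ...
0 < aₙ ≤ 33 for all n ≥ 1
The sequence IS bounded

Bounded (0 < aₙ ≤ 33)


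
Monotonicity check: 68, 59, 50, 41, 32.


Differences: -9, -9, -9, -9
All differences < 0 → strictly DECREASING

Monotonically decreasing


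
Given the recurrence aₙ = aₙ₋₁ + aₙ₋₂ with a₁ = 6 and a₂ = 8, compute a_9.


Computing iteratively: 6, 8, 14, 22, 36, 58, 94, 152, 246
a_9 = 246

a_9 = 246


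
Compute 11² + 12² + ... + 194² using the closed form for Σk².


Σₖ₌11^194 k² = Σₖ₌₁^194 k² − Σₖ₌₁^10 k²
= 194·195·389/6 − 10·11·21/6
= 2452645 − 385 = 2452260

Σk² = 2452260


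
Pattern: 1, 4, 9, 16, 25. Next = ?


Pattern: perfect squares: n²
Terms: 1, 4, 9, 16, 25
Next term = 36

Next term = 36


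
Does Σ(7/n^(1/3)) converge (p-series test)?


p-series test: Σ c/n^p converges if p > 1, diverges if p ≤ 1 (constant c > 0 doesn't affect convergence).
p = 1/3
1/3 ≤ 1 → DIVERGES

Diverges (p = 1/3 ≤ 1)


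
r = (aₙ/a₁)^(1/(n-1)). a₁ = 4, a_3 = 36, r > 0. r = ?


r^(n-1) = aₙ/a₁
r^2 = 36/4 = 9
r = 9^(1/2)
= ±3; taking r > 0 gives r = 3

r = 3


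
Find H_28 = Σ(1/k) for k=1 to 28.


H_28 = 1/1 + 1/2 + 1/3 + ... + 1/28
= 315404588903/80313433200
≈ 3.9272

H_28 = 315404588903/80313433200 ≈ 3.9272


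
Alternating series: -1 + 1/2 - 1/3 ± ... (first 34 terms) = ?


S = -1 + 1/2 - 1/3 + 1/4 - 1/5 + 1/6 - 1/7 + 1/8 ± ...
= -0.6787
(Full series converges to -ln(2) ≈ -0.6931)

S_34 = -0.6787


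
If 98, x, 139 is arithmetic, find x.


AM = (98 + 139)/2 = 237/2 = 118.5

AM = 118.5


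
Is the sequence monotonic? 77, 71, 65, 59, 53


Differences: -6, -6, -6, -6
All differences < 0 → strictly DECREASING

Monotonically decreasing


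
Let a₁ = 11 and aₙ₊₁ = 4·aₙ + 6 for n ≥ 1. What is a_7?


Computing step by step:
a_1 = 11
a_2 = 50
a_3 = 206
a_4 = 830
a_5 = 3326
a_6 = 13310
a_7 = 53246


a_7 = 53246


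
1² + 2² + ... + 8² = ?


n = 8
n(n+1)(2n+1)/6 = 8×9×17/6
= 1224/6 = 204

Σk² = 204


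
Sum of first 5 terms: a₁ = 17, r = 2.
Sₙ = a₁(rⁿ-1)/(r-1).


Sₙ = 17×(2^5 - 1)/(2 - 1)
= 17×(32 - 1)/1
= 17×31/1
= 527

S_5 = 527


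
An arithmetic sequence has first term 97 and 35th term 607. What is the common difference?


d = (aₙ - a₁)/(n-1)
= (607 - 97)/(35-1)
= 510/34 = 15

d = 15


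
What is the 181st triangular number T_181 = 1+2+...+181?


n(n+1)/2 = 181×182/2 = 32942/2 = 16471

Σk = 16471


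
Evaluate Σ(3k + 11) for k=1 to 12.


Σ(3k+11) = 3·Σk + 11·n
= 3·78 + 11·12
= 234 + 132 = 366

Σ = 366


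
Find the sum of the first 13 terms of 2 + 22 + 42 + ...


aₙ = 2 + (13-1)×20 = 242
Sₙ = n(a₁+aₙ)/2 = 13×(2+242)/2
= 13×244/2 = 1586

S_13 = 1586


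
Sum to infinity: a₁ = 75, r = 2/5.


S∞ = a₁/(1-r) = 75/(1 - 2/5)
= 75/(3/5)
= 125

S∞ = 125


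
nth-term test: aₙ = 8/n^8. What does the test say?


lim(n→∞) 8/n^8 = 0
lim aₙ = 0 → nth-term test is INCONCLUSIVE
(Need other tests; this is actually a convergent p-series with p=8 > 1)

Inconclusive (lim aₙ = 0; need another test)


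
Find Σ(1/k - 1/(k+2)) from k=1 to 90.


Telescoping with gap 2: two head and two tail terms survive.
= (1 + 1/2) - (1/91 + 1/92)
= 3/2 - 1/91 - 1/92 = 12375/8372

Sum = 12375/8372


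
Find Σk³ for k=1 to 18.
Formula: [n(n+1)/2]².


n(n+1)/2 = 18×19/2 = 171
Σk³ = 171² = 29241

Σk³ = 29241


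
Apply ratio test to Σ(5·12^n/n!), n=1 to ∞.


aₙ = 5·12^n/n!
a_{n+1}/aₙ = 12^(n+1)/(n+1)! × n!/12^n  (constant 5 cancels)
= 12/(n+1)
L = lim(n→∞) 12/(n+1) = 0
L < 1 → series CONVERGES

Converges (ratio test: L = 0 < 1)


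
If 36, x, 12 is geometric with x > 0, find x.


GM = √(36×12) = √432 = 20.7846

GM = 20.7846


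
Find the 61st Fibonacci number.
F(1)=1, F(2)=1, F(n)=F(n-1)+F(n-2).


Fibonacci sequence: 1, 1, 2, 3, 5, 8, 13, 21, 34, 55, 89, ...
F(61) = 2504730781961

F(61) = 2504730781961


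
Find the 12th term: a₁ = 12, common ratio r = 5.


aₙ = a₁·r^(n-1)
= 12×5^11
= 12×48828125
= 585937500

a_12 = 585937500


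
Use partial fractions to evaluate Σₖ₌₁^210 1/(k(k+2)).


1/(k(k+2)) = (1/2)·(1/k - 1/(k+2)) (partial fractions)
Telescoping: Σ = (1/2)·(1 + 1/2 - 1/211 - 1/212) = 66675/89464

Sum = 66675/89464


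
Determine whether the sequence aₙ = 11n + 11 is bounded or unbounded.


aₙ = 11n + 11 → as n→∞, aₙ→∞
No finite upper bound exists
The sequence is UNBOUNDED

Unbounded (aₙ → ∞ as n → ∞)


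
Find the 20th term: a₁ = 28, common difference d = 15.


aₙ = a₁ + (n-1)d
= 28 + (20-1)×15
= 28 + 285
= 313

a_20 = 313


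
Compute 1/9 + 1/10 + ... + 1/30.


Σₖ₌9^30 1/k = 1/9 + 1/10 + 1/11 + ... + 1/30
= 2974550125537/2329089562800
≈ 1.2771

Sum = 2974550125537/2329089562800 ≈ 1.2771


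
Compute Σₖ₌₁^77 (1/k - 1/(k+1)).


Telescoping: adjacent terms cancel.
= 1/1 - 1/78
= 1 - 1/78 = 77/78

Sum = 77/78


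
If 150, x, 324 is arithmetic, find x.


AM = (150 + 324)/2 = 474/2 = 237

AM = 237


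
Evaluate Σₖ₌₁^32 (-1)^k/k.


S = -1 + 1/2 - 1/3 + 1/4 - 1/5 + 1/6 - 1/7 + 1/8 ± ...
= -0.6778
(Full series converges to -ln(2) ≈ -0.6931)

S_32 = -0.6778


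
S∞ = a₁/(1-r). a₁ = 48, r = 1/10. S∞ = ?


S∞ = a₁/(1-r) = 48/(1 - 1/10)
= 48/(9/10)
= 160/3

S∞ = 160/3


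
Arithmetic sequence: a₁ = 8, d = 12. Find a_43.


aₙ = a₁ + (n-1)d
= 8 + (43-1)×12
= 8 + 504
= 512

a_43 = 512


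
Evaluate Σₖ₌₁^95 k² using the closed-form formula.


n = 95
n(n+1)(2n+1)/6 = 95×96×191/6
= 1741920/6 = 290320

Σk² = 290320


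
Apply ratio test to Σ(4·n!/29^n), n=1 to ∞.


aₙ = 4·n!/29^n
a_{n+1}/aₙ = (n+1)!/29^(n+1) × 29^n/n!  (constant 4 cancels)
= (n+1)/29
L = lim(n→∞) (n+1)/29 = ∞
L > 1 → series DIVERGES

Diverges (ratio test: L = ∞ > 1)


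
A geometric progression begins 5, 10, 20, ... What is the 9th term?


aₙ = a₁·r^(n-1)
= 5×2^8
= 5×256
= 1280

a_9 = 1280


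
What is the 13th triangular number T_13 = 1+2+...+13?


n(n+1)/2 = 13×14/2 = 182/2 = 91

Σk = 91


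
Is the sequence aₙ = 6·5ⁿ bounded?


aₙ = 6·5ⁿ → as n→∞, aₙ→∞ (since base 5 > 1)
No finite upper bound exists
The sequence is UNBOUNDED

Unbounded (aₙ → ∞ as n → ∞)


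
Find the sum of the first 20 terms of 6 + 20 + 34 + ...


aₙ = 6 + (20-1)×14 = 272
Sₙ = n(a₁+aₙ)/2 = 20×(6+272)/2
= 20×278/2 = 2780

S_20 = 2780


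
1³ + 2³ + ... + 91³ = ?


n(n+1)/2 = 91×92/2 = 4186
Σk³ = 4186² = 17522596

Σk³ = 17522596


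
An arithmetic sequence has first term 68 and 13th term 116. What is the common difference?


d = (aₙ - a₁)/(n-1)
= (116 - 68)/(13-1)
= 48/12 = 4

d = 4


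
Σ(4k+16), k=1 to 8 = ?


Σ(4k+16) = 4·Σk + 16·n
= 4·36 + 16·8
= 144 + 128 = 272

Σ = 272


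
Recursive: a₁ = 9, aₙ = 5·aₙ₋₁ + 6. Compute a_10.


Computing step by step:
a_1 = 9
a_2 = 51
a_3 = 261
a_4 = 1311
a_5 = 6561
a_6 = 32811
a_7 = 164061
a_8 = 820311
a_9 = 4101561
a_10 = 20507811


a_10 = 20507811


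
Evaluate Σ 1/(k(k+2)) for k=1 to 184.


1/(k(k+2)) = (1/2)·(1/k - 1/(k+2)) (partial fractions)
Telescoping: Σ = (1/2)·(1 + 1/2 - 1/185 - 1/186) = 12811/17205

Sum = 12811/17205


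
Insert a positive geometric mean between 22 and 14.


GM = √(22×14) = √308 = 17.5499

GM = 17.5499


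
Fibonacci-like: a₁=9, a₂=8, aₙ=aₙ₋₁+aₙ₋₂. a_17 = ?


Computing iteratively: 9, 8, 17, 25, 42, 67, 109, 176, 285, 461, 746, 1207, ...
a_17 = 13386

a_17 = 13386


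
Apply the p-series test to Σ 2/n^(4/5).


p-series test: Σ c/n^p converges if p > 1, diverges if p ≤ 1 (constant c > 0 doesn't affect convergence).
p = 4/5
4/5 ≤ 1 → DIVERGES

Diverges (p = 4/5 ≤ 1)


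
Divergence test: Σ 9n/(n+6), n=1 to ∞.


lim(n→∞) 9n/(n+6) = 9/1 = 9  (divide numerator and denominator by n)
lim aₙ = 9 ≠ 0 → series DIVERGES

Diverges (lim aₙ = 9 ≠ 0)


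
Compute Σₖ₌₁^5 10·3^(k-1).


Sₙ = 10×(3^5 - 1)/(3 - 1)
= 10×(243 - 1)/2
= 10×242/2
= 1210

S_5 = 1210


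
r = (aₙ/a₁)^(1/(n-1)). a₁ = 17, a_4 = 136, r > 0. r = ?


r^(n-1) = aₙ/a₁
r^3 = 136/17 = 8
r = 8^(1/3)
= 2

r = 2


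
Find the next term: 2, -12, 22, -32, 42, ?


Pattern: alternating sign, magnitude arithmetic (d=10)
Terms: 2, -12, 22, -32, 42
Next term = -52

Next term = -52


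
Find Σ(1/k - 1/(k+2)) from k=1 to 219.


Telescoping with gap 2: two head and two tail terms survive.
= (1 + 1/2) - (1/220 + 1/221)
= 3/2 - 1/220 - 1/221 = 72489/48620

Sum = 72489/48620


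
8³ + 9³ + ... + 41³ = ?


Σₖ₌8^41 k³ = [41·42/2]² − [7·8/2]²
= 741321 − 784 = 740537

Σk³ = 740537


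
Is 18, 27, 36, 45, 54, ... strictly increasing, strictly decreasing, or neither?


Differences: 9, 9, 9, 9
All differences > 0 → strictly INCREASING

Monotonically increasing


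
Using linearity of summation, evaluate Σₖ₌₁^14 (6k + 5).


Σ(6k+5) = 6·Σk + 5·n
= 6·105 + 5·14
= 630 + 70 = 700

Σ = 700


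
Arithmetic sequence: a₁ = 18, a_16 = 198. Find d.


d = (aₙ - a₁)/(n-1)
= (198 - 18)/(16-1)
= 180/15 = 12

d = 12


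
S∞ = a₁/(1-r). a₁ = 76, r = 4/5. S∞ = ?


S∞ = a₁/(1-r) = 76/(1 - 4/5)
= 76/(1/5)
= 380

S∞ = 380


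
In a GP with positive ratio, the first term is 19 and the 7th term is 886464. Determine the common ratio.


r^(n-1) = aₙ/a₁
r^6 = 886464/19 = 46656
r = 46656^(1/6)
= ±6; taking r > 0 gives r = 6

r = 6


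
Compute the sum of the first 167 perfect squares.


n = 167
n(n+1)(2n+1)/6 = 167×168×335/6
= 9398760/6 = 1566460

Σk² = 1566460


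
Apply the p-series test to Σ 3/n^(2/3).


p-series test: Σ c/n^p converges if p > 1, diverges if p ≤ 1 (constant c > 0 doesn't affect convergence).
p = 2/3
2/3 ≤ 1 → DIVERGES

Diverges (p = 2/3 ≤ 1)


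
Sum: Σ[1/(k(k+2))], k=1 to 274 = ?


1/(k(k+2)) = (1/2)·(1/k - 1/(k+2)) (partial fractions)
Telescoping: Σ = (1/2)·(1 + 1/2 - 1/275 - 1/276) = 113299/151800

Sum = 113299/151800


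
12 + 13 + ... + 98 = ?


Σₖ₌12^98 k = Σₖ₌₁^98 k − Σₖ₌₁^11 k
= 98·99/2 − 11·12/2
= 4851 − 66 = 4785

Σk = 4785


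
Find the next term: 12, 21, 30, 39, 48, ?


Pattern: arithmetic (d=9)
Terms: 12, 21, 30, 39, 48
Next term = 57

Next term = 57


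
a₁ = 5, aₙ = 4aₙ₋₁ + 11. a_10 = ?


Computing step by step:
a_1 = 5
a_2 = 31
a_3 = 135
a_4 = 551
a_5 = 2215
a_6 = 8871
a_7 = 35495
a_8 = 141991
a_9 = 567975
a_10 = 2271911


a_10 = 2271911


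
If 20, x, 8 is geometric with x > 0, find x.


GM = √(20×8) = √160 = 12.6491

GM = 12.6491


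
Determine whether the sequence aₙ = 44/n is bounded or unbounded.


a₁ = 44, a₂ = 44/2, a₃ = 44/3, ...
0 < aₙ ≤ 44 for all n ≥ 1
Lower bound: 0, Upper bound: 44
The sequence IS bounded

Bounded (0 < aₙ ≤ 44)


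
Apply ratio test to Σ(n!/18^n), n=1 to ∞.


aₙ = n!/18^n
a_{n+1}/aₙ = (n+1)!/18^(n+1) × 18^n/n!
= (n+1)/18
L = lim(n→∞) (n+1)/18 = ∞
L > 1 → series DIVERGES

Diverges (ratio test: L = ∞ > 1)


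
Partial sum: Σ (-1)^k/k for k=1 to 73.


S = -1 + 1/2 - 1/3 + 1/4 - 1/5 + 1/6 - 1/7 + 1/8 ± ...
= -0.6999
(Full series converges to -ln(2) ≈ -0.6931)

S_73 = -0.6999


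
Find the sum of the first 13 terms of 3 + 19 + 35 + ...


aₙ = 3 + (13-1)×16 = 195
Sₙ = n(a₁+aₙ)/2 = 13×(3+195)/2
= 13×198/2 = 1287

S_13 = 1287


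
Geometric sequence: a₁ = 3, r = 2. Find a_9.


aₙ = a₁·r^(n-1)
= 3×2^8
= 3×256
= 768

a_9 = 768


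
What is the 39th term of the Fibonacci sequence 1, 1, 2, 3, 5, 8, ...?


Fibonacci sequence: 1, 1, 2, 3, 5, 8, 13, 21, 34, 55, 89, ...
F(39) = 63245986

F(39) = 63245986


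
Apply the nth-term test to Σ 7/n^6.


lim(n→∞) 7/n^6 = 0
lim aₙ = 0 → nth-term test is INCONCLUSIVE
(Need other tests; this is actually a convergent p-series with p=6 > 1)

Inconclusive (lim aₙ = 0; need another test)


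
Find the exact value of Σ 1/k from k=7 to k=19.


Σₖ₌7^19 1/k = 1/7 + 1/8 + 1/9 + ... + 1/19
= 17036375/15519504
≈ 1.0977

Sum = 17036375/15519504 ≈ 1.0977


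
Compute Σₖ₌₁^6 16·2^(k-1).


Sₙ = 16×(2^6 - 1)/(2 - 1)
= 16×(64 - 1)/1
= 16×63/1
= 1008

S_6 = 1008


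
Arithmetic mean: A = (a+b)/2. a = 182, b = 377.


AM = (182 + 377)/2 = 559/2 = 279.5

AM = 279.5


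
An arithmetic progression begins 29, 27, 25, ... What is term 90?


aₙ = a₁ + (n-1)d
= 29 + (90-1)×-2
= 29 - 178
= -149

a_90 = -149


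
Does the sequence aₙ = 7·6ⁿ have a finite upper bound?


aₙ = 7·6ⁿ → as n→∞, aₙ→∞ (since base 6 > 1)
No finite upper bound exists
The sequence is UNBOUNDED

Unbounded (aₙ → ∞ as n → ∞)


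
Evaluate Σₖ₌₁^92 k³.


n(n+1)/2 = 92×93/2 = 4278
Σk³ = 4278² = 18301284

Σk³ = 18301284


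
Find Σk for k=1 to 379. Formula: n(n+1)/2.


n(n+1)/2 = 379×380/2 = 144020/2 = 72010

Σk = 72010


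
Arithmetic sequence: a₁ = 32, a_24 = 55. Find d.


d = (aₙ - a₁)/(n-1)
= (55 - 32)/(24-1)
= 23/23 = 1

d = 1


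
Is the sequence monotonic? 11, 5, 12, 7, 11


Differences: -6, 7, -5, 4
Difference at position 2 is +7 (> 0) but position 1 is -6 (< 0) — sequence both rises and falls
→ NOT monotonic

Not monotonic


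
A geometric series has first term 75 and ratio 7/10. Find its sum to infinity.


S∞ = a₁/(1-r) = 75/(1 - 7/10)
= 75/(3/10)
= 250

S∞ = 250


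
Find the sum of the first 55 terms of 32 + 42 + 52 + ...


aₙ = 32 + (55-1)×10 = 572
Sₙ = n(a₁+aₙ)/2 = 55×(32+572)/2
= 55×604/2 = 16610

S_55 = 16610


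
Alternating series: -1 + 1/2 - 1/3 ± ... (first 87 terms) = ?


S = -1 + 1/2 - 1/3 + 1/4 - 1/5 + 1/6 - 1/7 + 1/8 ± ...
= -0.6989
(Full series converges to -ln(2) ≈ -0.6931)

S_87 = -0.6989


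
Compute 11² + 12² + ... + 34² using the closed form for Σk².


Σₖ₌11^34 k² = Σₖ₌₁^34 k² − Σₖ₌₁^10 k²
= 34·35·69/6 − 10·11·21/6
= 13685 − 385 = 13300

Σk² = 13300


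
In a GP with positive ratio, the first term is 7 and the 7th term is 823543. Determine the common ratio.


r^(n-1) = aₙ/a₁
r^6 = 823543/7 = 117649
r = 117649^(1/6)
= ±7; taking r > 0 gives r = 7

r = 7


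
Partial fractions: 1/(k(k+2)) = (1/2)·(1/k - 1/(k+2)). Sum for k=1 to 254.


1/(k(k+2)) = (1/2)·(1/k - 1/(k+2)) (partial fractions)
Telescoping: Σ = (1/2)·(1 + 1/2 - 1/255 - 1/256) = 97409/130560

Sum = 97409/130560


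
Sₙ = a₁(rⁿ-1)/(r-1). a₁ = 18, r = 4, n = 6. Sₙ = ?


Sₙ = 18×(4^6 - 1)/(4 - 1)
= 18×(4096 - 1)/3
= 18×4095/3
= 24570

S_6 = 24570


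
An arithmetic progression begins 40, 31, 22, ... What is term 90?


aₙ = a₁ + (n-1)d
= 40 + (90-1)×-9
= 40 - 801
= -761

a_90 = -761


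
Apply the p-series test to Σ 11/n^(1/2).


p-series test: Σ c/n^p converges if p > 1, diverges if p ≤ 1 (constant c > 0 doesn't affect convergence).
p = 1/2
1/2 ≤ 1 → DIVERGES

Diverges (p = 1/2 ≤ 1)


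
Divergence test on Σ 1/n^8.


lim(n→∞) 1/n^8 = 0
lim aₙ = 0 → nth-term test is INCONCLUSIVE
(Need other tests; this is actually a convergent p-series with p=8 > 1)

Inconclusive (lim aₙ = 0; need another test)


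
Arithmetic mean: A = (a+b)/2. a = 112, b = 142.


AM = (112 + 142)/2 = 254/2 = 127

AM = 127


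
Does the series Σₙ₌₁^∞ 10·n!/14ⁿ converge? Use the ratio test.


aₙ = 10·n!/14^n
a_{n+1}/aₙ = (n+1)!/14^(n+1) × 14^n/n!  (constant 10 cancels)
= (n+1)/14
L = lim(n→∞) (n+1)/14 = ∞
L > 1 → series DIVERGES

Diverges (ratio test: L = ∞ > 1)


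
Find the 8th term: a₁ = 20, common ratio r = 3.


aₙ = a₁·r^(n-1)
= 20×3^7
= 20×2187
= 43740

a_8 = 43740


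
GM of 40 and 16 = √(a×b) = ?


GM = √(40×16) = √640 = 25.2982

GM = 25.2982


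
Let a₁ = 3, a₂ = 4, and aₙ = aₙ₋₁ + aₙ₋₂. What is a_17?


Computing iteratively: 3, 4, 7, 11, 18, 29, 47, 76, 123, 199, 322, 521, ...
a_17 = 5778

a_17 = 5778


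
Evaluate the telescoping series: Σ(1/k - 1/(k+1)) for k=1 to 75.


Telescoping: adjacent terms cancel.
= 1/1 - 1/76
= 1 - 1/76 = 75/76

Sum = 75/76


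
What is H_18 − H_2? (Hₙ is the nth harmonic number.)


Σₖ₌3^18 1/k = 1/3 + 1/4 + 1/5 + ... + 1/18
= 8148181/4084080
≈ 1.9951

Sum = 8148181/4084080 ≈ 1.9951


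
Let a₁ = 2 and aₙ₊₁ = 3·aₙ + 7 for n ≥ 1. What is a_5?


Computing step by step:
a_1 = 2
a_2 = 13
a_3 = 46
a_4 = 145
a_5 = 442


a_5 = 442


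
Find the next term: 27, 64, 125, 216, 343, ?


Pattern: perfect cubes: n³
Terms: 27, 64, 125, 216, 343
Next term = 512

Next term = 512


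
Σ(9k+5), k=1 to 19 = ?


Σ(9k+5) = 9·Σk + 5·n
= 9·190 + 5·19
= 1710 + 95 = 1805

Σ = 1805


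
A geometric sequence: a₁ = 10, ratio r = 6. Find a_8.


aₙ = a₁·r^(n-1)
= 10×6^7
= 10×279936
= 2799360

a_8 = 2799360


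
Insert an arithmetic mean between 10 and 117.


AM = (10 + 117)/2 = 127/2 = 63.5

AM = 63.5


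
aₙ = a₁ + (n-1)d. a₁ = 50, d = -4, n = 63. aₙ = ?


aₙ = a₁ + (n-1)d
= 50 + (63-1)×-4
= 50 - 248
= -198

a_63 = -198


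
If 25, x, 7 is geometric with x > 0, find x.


GM = √(25×7) = √175 = 13.2288

GM = 13.2288


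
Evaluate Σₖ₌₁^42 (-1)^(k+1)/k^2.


S = 1 - 1/4 + 1/9 - 1/16 + 1/25 - 1/36 + 1/49 - 1/64 ± ...
= 0.8222
(Full series converges to +π²/12 ≈ +0.8225)

S_42 = 0.8222


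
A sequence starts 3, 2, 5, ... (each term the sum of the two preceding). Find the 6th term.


Computing iteratively: 3, 2, 5, 7, 12, 19
a_6 = 19

a_6 = 19


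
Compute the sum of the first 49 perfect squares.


n = 49
n(n+1)(2n+1)/6 = 49×50×99/6
= 242550/6 = 40425

Σk² = 40425


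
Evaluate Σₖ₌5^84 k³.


Σₖ₌5^84 k³ = [84·85/2]² − [4·5/2]²
= 12744900 − 100 = 12744800

Σk³ = 12744800


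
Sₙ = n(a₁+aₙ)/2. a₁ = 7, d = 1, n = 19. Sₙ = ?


aₙ = 7 + (19-1)×1 = 25
Sₙ = n(a₁+aₙ)/2 = 19×(7+25)/2
= 19×32/2 = 304

S_19 = 304


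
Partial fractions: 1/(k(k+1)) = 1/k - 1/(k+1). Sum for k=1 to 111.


1/(k(k+1)) = 1/k - 1/(k+1) (partial fractions)
Telescoping: Σ = 1 - 1/112 = 111/112

Sum = 111/112


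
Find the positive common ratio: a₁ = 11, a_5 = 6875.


r^(n-1) = aₙ/a₁
r^4 = 6875/11 = 625
r = 625^(1/4)
= ±5; taking r > 0 gives r = 5

r = 5


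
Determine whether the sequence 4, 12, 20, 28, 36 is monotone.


Differences: 8, 8, 8, 8
All differences > 0 → strictly INCREASING

Monotonically increasing


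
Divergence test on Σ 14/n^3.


lim(n→∞) 14/n^3 = 0
lim aₙ = 0 → nth-term test is INCONCLUSIVE
(Need other tests; this is actually a convergent p-series with p=3 > 1)

Inconclusive (lim aₙ = 0; need another test)


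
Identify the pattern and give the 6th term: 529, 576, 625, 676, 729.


Pattern: perfect squares: n²
Terms: 529, 576, 625, 676, 729
Next term = 784

Next term = 784


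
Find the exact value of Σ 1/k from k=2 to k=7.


Σₖ₌2^7 1/k = 1/2 + 1/3 + 1/4 + 1/5 + 1/6 + 1/7
= 223/140
≈ 1.5929

Sum = 223/140 ≈ 1.5929


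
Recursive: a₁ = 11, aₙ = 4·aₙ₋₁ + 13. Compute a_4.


Computing step by step:
a_1 = 11
a_2 = 57
a_3 = 241
a_4 = 977


a_4 = 977


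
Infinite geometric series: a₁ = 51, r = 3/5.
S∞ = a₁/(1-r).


S∞ = a₁/(1-r) = 51/(1 - 3/5)
= 51/(2/5)
= 255/2

S∞ = 255/2


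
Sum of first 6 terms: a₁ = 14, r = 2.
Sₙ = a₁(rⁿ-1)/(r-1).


Sₙ = 14×(2^6 - 1)/(2 - 1)
= 14×(64 - 1)/1
= 14×63/1
= 882

S_6 = 882


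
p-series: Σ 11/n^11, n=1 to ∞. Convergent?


p-series test: Σ c/n^p converges if p > 1, diverges if p ≤ 1 (constant c > 0 doesn't affect convergence).
p = 11
11 > 1 → CONVERGES

Converges (p = 11 > 1)


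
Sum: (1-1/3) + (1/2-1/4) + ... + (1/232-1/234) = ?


Telescoping with gap 2: two head and two tail terms survive.
= (1 + 1/2) - (1/233 + 1/234)
= 3/2 - 1/233 - 1/234 = 40658/27261

Sum = 40658/27261


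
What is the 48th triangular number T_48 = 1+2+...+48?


n(n+1)/2 = 48×49/2 = 2352/2 = 1176

Σk = 1176


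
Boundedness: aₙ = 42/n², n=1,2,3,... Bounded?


a₁ = 42, a₂ = 42/4, a₃ = 42/9, ...
0 < aₙ ≤ 42 for all n ≥ 1
The sequence IS bounded

Bounded (0 < aₙ ≤ 42)


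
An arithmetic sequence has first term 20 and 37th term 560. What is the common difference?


d = (aₙ - a₁)/(n-1)
= (560 - 20)/(37-1)
= 540/36 = 15

d = 15


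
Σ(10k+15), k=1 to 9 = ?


Σ(10k+15) = 10·Σk + 15·n
= 10·45 + 15·9
= 450 + 135 = 585

Σ = 585


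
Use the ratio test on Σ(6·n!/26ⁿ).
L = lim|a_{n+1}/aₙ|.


aₙ = 6·n!/26^n
a_{n+1}/aₙ = (n+1)!/26^(n+1) × 26^n/n!  (constant 6 cancels)
= (n+1)/26
L = lim(n→∞) (n+1)/26 = ∞
L > 1 → series DIVERGES

Diverges (ratio test: L = ∞ > 1)


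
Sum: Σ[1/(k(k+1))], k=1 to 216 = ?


1/(k(k+1)) = 1/k - 1/(k+1) (partial fractions)
Telescoping: Σ = 1 - 1/217 = 216/217

Sum = 216/217


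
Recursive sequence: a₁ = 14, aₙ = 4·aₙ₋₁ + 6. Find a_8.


Computing step by step:
a_1 = 14
a_2 = 62
a_3 = 254
a_4 = 1022
a_5 = 4094
a_6 = 16382
a_7 = 65534
a_8 = 262142


a_8 = 262142


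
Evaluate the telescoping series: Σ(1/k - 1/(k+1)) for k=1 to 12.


Telescoping: adjacent terms cancel.
= 1/1 - 1/13
= 1 - 1/13 = 12/13

Sum = 12/13


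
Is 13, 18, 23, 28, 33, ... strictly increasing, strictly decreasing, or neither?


Differences: 5, 5, 5, 5
All differences > 0 → strictly INCREASING

Monotonically increasing


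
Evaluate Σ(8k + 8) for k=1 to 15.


Σ(8k+8) = 8·Σk + 8·n
= 8·120 + 8·15
= 960 + 120 = 1080

Σ = 1080


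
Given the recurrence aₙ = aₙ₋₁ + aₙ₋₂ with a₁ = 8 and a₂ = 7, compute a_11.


Computing iteratively: 8, 7, 15, 22, 37, 59, 96, 155, 251, 406, 657
a_11 = 657

a_11 = 657


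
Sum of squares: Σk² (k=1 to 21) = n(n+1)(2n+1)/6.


n = 21
n(n+1)(2n+1)/6 = 21×22×43/6
= 19866/6 = 3311

Σk² = 3311


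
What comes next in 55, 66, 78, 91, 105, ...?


Pattern: triangular numbers: n(n+1)/2
Terms: 55, 66, 78, 91, 105
Next term = 120

Next term = 120


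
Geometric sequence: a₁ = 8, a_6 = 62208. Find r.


r^(n-1) = aₙ/a₁
r^5 = 62208/8 = 7776
r = 7776^(1/5)
= 6

r = 6


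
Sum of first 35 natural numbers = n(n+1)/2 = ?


n(n+1)/2 = 35×36/2 = 1260/2 = 630

Σk = 630


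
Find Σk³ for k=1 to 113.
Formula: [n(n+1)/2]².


n(n+1)/2 = 113×114/2 = 6441
Σk³ = 6441² = 41486481

Σk³ = 41486481


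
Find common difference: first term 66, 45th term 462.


d = (aₙ - a₁)/(n-1)
= (462 - 66)/(45-1)
= 396/44 = 9

d = 9


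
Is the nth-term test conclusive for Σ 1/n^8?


lim(n→∞) 1/n^8 = 0
lim aₙ = 0 → nth-term test is INCONCLUSIVE
(Need other tests; this is actually a convergent p-series with p=8 > 1)

Inconclusive (lim aₙ = 0; need another test)


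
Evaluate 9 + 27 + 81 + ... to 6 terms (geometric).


Sₙ = 9×(3^6 - 1)/(3 - 1)
= 9×(729 - 1)/2
= 9×728/2
= 3276

S_6 = 3276


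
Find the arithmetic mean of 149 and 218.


AM = (149 + 218)/2 = 367/2 = 183.5

AM = 183.5


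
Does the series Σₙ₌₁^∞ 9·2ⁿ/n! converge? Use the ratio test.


aₙ = 9·2^n/n!
a_{n+1}/aₙ = 2^(n+1)/(n+1)! × n!/2^n  (constant 9 cancels)
= 2/(n+1)
L = lim(n→∞) 2/(n+1) = 0
L < 1 → series CONVERGES

Converges (ratio test: L = 0 < 1)


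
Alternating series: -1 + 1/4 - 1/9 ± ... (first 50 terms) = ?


S = -1 + 1/4 - 1/9 + 1/16 - 1/25 + 1/36 - 1/49 + 1/64 ± ...
= -0.8223
(Full series converges to -π²/12 ≈ -0.8225)

S_50 = -0.8223


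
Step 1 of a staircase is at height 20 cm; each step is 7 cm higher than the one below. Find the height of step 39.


aₙ = a₁ + (n-1)d
= 20 + (39-1)×7
= 20 + 266
= 286

a_39 = 286


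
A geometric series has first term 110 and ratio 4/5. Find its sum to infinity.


S∞ = a₁/(1-r) = 110/(1 - 4/5)
= 110/(1/5)
= 550

S∞ = 550


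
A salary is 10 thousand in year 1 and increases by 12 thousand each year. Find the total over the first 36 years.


aₙ = 10 + (36-1)×12 = 430
Sₙ = n(a₁+aₙ)/2 = 36×(10+430)/2
= 36×440/2 = 7920

S_36 = 7920


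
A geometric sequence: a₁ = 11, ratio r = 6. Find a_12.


aₙ = a₁·r^(n-1)
= 11×6^11
= 11×362797056
= 3990767616

a_12 = 3990767616


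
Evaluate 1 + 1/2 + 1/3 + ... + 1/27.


H_27 = 1/1 + 1/2 + 1/3 + ... + 1/27
= 312536252003/80313433200
≈ 3.8915

H_27 = 312536252003/80313433200 ≈ 3.8915


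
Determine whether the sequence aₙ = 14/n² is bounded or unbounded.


a₁ = 14, a₂ = 14/4, a₃ = 14/9, ...
0 < aₙ ≤ 14 for all n ≥ 1
The sequence IS bounded

Bounded (0 < aₙ ≤ 14)


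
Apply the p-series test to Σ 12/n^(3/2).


p-series test: Σ c/n^p converges if p > 1, diverges if p ≤ 1 (constant c > 0 doesn't affect convergence).
p = 3/2
3/2 > 1 → CONVERGES

Converges (p = 3/2 > 1)


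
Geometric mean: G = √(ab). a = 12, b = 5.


GM = √(12×5) = √60 = 7.746

GM = 7.746


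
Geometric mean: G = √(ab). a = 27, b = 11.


GM = √(27×11) = √297 = 17.2337

GM = 17.2337


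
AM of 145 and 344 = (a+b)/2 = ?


AM = (145 + 344)/2 = 489/2 = 244.5

AM = 244.5


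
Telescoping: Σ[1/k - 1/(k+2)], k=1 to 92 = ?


Telescoping with gap 2: two head and two tail terms survive.
= (1 + 1/2) - (1/93 + 1/94)
= 3/2 - 1/93 - 1/94 = 6463/4371

Sum = 6463/4371


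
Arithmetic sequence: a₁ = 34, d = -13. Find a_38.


aₙ = a₁ + (n-1)d
= 34 + (38-1)×-13
= 34 - 481
= -447

a_38 = -447


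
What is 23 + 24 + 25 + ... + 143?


Σₖ₌23^143 k = Σₖ₌₁^143 k − Σₖ₌₁^22 k
= 143·144/2 − 22·23/2
= 10296 − 253 = 10043

Σk = 10043


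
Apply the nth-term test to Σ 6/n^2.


lim(n→∞) 6/n^2 = 0
lim aₙ = 0 → nth-term test is INCONCLUSIVE
(Need other tests; this is actually a convergent p-series with p=2 > 1)

Inconclusive (lim aₙ = 0; need another test)


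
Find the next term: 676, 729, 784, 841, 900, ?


Pattern: perfect squares: n²
Terms: 676, 729, 784, 841, 900
Next term = 961

Next term = 961


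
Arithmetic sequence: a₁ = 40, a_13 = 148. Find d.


d = (aₙ - a₁)/(n-1)
= (148 - 40)/(13-1)
= 108/12 = 9

d = 9


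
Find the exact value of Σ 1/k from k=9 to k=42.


Σₖ₌9^42 1/k = 1/9 + 1/10 + 1/11 + ... + 1/42
= 32040254434491593/19914562703599200
≈ 1.6089

Sum = 32040254434491593/19914562703599200 ≈ 1.6089


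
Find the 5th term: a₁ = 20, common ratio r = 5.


aₙ = a₁·r^(n-1)
= 20×5^4
= 20×625
= 12500

a_5 = 12500


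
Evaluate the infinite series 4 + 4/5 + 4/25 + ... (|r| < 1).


S∞ = a₁/(1-r) = 4/(1 - 1/5)
= 4/(4/5)
= 5

S∞ = 5


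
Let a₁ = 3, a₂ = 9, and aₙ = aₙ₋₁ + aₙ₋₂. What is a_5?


Computing iteratively: 3, 9, 12, 21, 33
a_5 = 33

a_5 = 33


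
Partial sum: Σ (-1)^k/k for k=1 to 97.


S = -1 + 1/2 - 1/3 + 1/4 - 1/5 + 1/6 - 1/7 + 1/8 ± ...
= -0.6983
(Full series converges to -ln(2) ≈ -0.6931)

S_97 = -0.6983


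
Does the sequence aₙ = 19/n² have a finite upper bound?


a₁ = 19, a₂ = 19/4, a₃ = 19/9, ...
0 < aₙ ≤ 19 for all n ≥ 1
The sequence IS bounded

Bounded (0 < aₙ ≤ 19)


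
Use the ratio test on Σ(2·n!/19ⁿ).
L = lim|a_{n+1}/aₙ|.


aₙ = 2·n!/19^n
a_{n+1}/aₙ = (n+1)!/19^(n+1) × 19^n/n!  (constant 2 cancels)
= (n+1)/19
L = lim(n→∞) (n+1)/19 = ∞
L > 1 → series DIVERGES

Diverges (ratio test: L = ∞ > 1)


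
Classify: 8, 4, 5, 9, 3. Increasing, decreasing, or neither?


Differences: -4, 1, 4, -6
Difference at position 2 is +1 (> 0) but position 1 is -4 (< 0) — sequence both rises and falls
→ NOT monotonic

Not monotonic


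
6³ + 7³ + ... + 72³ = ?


Σₖ₌6^72 k³ = [72·73/2]² − [5·6/2]²
= 6906384 − 225 = 6906159

Σk³ = 6906159


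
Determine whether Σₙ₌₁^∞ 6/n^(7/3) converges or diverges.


p-series test: Σ c/n^p converges if p > 1, diverges if p ≤ 1 (constant c > 0 doesn't affect convergence).
p = 7/3
7/3 > 1 → CONVERGES

Converges (p = 7/3 > 1)


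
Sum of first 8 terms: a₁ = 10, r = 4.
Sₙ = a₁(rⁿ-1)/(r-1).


Sₙ = 10×(4^8 - 1)/(4 - 1)
= 10×(65536 - 1)/3
= 10×65535/3
= 218450

S_8 = 218450


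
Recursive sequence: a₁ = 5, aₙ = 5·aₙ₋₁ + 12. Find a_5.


Computing step by step:
a_1 = 5
a_2 = 37
a_3 = 197
a_4 = 997
a_5 = 4997


a_5 = 4997


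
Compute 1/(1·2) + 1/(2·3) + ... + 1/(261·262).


1/(k(k+1)) = 1/k - 1/(k+1) (partial fractions)
Telescoping: Σ = 1 - 1/262 = 261/262

Sum = 261/262


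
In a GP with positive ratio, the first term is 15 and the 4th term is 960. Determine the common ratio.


r^(n-1) = aₙ/a₁
r^3 = 960/15 = 64
r = 64^(1/3)
= 4

r = 4


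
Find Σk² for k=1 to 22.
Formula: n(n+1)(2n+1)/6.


n = 22
n(n+1)(2n+1)/6 = 22×23×45/6
= 22770/6 = 3795

Σk² = 3795


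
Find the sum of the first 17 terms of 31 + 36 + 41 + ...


aₙ = 31 + (17-1)×5 = 111
Sₙ = n(a₁+aₙ)/2 = 17×(31+111)/2
= 17×142/2 = 1207

S_17 = 1207


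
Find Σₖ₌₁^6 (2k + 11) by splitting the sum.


Σ(2k+11) = 2·Σk + 11·n
= 2·21 + 11·6
= 42 + 66 = 108

Σ = 108


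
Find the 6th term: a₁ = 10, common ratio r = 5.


aₙ = a₁·r^(n-1)
= 10×5^5
= 10×3125
= 31250

a_6 = 31250


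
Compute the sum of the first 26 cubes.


n(n+1)/2 = 26×27/2 = 351
Σk³ = 351² = 123201

Σk³ = 123201


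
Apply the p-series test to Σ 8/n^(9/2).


p-series test: Σ c/n^p converges if p > 1, diverges if p ≤ 1 (constant c > 0 doesn't affect convergence).
p = 9/2
9/2 > 1 → CONVERGES

Converges (p = 9/2 > 1)


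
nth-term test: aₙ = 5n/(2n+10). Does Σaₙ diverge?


lim(n→∞) 5n/(2n+10) = 5/2 = 5/2  (divide numerator and denominator by n)
lim aₙ = 5/2 ≠ 0 → series DIVERGES

Diverges (lim aₙ = 5/2 ≠ 0)


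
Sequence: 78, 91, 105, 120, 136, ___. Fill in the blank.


Pattern: triangular numbers: n(n+1)/2
Terms: 78, 91, 105, 120, 136
Next term = 153

Next term = 153


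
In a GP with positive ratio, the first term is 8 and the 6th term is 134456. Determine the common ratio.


r^(n-1) = aₙ/a₁
r^5 = 134456/8 = 16807
r = 16807^(1/5)
= 7

r = 7


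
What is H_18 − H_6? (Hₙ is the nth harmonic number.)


Σₖ₌7^18 1/k = 1/7 + 1/8 + 1/9 + ... + 1/18
= 853661/816816
≈ 1.0451

Sum = 853661/816816 ≈ 1.0451


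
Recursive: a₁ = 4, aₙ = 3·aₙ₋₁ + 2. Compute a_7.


Computing step by step:
a_1 = 4
a_2 = 14
a_3 = 44
a_4 = 134
a_5 = 404
a_6 = 1214
a_7 = 3644


a_7 = 3644


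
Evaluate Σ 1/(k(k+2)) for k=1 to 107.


1/(k(k+2)) = (1/2)·(1/k - 1/(k+2)) (partial fractions)
Telescoping: Σ = (1/2)·(1 + 1/2 - 1/108 - 1/109) = 17441/23544

Sum = 17441/23544


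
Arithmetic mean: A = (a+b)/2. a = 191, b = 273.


AM = (191 + 273)/2 = 464/2 = 232

AM = 232


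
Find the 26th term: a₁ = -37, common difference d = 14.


aₙ = a₁ + (n-1)d
= -37 + (26-1)×14
= -37 + 350
= 313

a_26 = 313


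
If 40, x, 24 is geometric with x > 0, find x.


GM = √(40×24) = √960 = 30.9839

GM = 30.9839


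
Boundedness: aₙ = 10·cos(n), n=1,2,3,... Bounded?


For all n, -1 ≤ cos(n) ≤ 1, so -10 ≤ 10·cos(n) ≤ 10
Lower bound: -10, Upper bound: 10
The sequence IS bounded

Bounded (-10 ≤ aₙ ≤ 10)
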